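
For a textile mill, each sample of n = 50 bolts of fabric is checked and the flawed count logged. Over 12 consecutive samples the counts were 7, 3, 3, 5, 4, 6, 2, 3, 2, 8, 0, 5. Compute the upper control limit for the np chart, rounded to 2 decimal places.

9.75

p̄ = Σdᵢ / (k·n) = 48 / (12 × 50) = 0.08000
UCL = np̄ + 3·√(np̄(1−p̄)) = 4.0000 + 3 × √(4.0000×0.92000) = 4.0000 + 3 × 1.9183 = 9.7550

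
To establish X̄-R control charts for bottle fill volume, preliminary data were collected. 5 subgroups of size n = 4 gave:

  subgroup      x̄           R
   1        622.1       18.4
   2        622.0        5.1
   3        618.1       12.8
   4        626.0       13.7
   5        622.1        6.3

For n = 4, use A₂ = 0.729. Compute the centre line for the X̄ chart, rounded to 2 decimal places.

X̄̄ = (622.1 + 622.0 + 618.1 + 626.0 + 622.1) / 5 = 3110.3000 / 5 = 622.0600
CL = X̄̄ = 622.0600

622.06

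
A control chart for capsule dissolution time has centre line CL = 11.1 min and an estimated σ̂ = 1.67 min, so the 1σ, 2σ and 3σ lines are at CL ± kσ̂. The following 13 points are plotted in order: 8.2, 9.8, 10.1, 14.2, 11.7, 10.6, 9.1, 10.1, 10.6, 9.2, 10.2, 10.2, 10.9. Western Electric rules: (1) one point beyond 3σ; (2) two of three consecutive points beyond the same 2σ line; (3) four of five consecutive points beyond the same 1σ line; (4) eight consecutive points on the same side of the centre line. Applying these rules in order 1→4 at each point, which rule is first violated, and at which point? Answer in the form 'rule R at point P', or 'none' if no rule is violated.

Zone of each point (C = within 1σ̂, B = 1σ̂–2σ̂, A = 2σ̂–3σ̂, * = beyond 3σ̂; sign = side of CL): 1:-B, 2:-C, 3:-C, 4:+B, 5:+C, 6:-C, 7:-B, 8:-C, 9:-C, 10:-B, 11:-C, 12:-C, 13:-C
Rule 4 (eight consecutive points on the same side of the centre line) is satisfied at point 13.

rule 4 at point 13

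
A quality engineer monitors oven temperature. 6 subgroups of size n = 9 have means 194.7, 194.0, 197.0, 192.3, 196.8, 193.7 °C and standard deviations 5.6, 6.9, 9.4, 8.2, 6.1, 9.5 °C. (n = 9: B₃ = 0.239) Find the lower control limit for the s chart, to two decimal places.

s̄ = (5.6 + 6.9 + 9.4 + 8.2 + 6.1 + 9.5) / 6 = 7.6167
LCL_s = B₃·s̄ = 0.239 × 7.6167 = 1.8204

1.82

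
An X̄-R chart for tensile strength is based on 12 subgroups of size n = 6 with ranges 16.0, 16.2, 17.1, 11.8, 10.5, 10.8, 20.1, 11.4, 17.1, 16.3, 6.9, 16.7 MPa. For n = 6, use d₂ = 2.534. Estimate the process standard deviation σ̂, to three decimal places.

R̄ = (16.0 + 16.2 + 17.1 + 11.8 + 10.5 + 10.8 + 20.1 + 11.4 + 17.1 + 16.3 + 6.9 + 16.7) / 12 = 14.2417
σ̂ = R̄ / d₂ = 14.2417 / 2.534 = 5.6202

5.620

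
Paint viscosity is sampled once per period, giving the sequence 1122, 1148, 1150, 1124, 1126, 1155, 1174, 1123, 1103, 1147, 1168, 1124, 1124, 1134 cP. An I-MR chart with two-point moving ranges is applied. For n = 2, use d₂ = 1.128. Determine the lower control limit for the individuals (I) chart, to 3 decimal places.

1077.138

X̄ = (1122 + 1148 + 1150 + 1124 + 1126 + 1155 + 1174 + 1123 + 1103 + 1147 + 1168 + 1124 + 1124 + 1134) / 14 = 1137.2857
Moving ranges: 26, 2, 26, 2, 29, 19, 51, 20, 44, 21, 44, 0, 10; M̄R̄ = 294.0000 / 13 = 22.6154
LCL = X̄ − 3·M̄R̄/d₂ = 1137.2857 − 3 × 22.6154 / 1.128 = 1077.1384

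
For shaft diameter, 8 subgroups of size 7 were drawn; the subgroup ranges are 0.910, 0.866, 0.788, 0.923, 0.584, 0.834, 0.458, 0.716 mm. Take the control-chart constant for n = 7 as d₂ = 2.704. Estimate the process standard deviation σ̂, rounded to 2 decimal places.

0.28

R̄ = (0.910 + 0.866 + 0.788 + 0.923 + 0.584 + 0.834 + 0.458 + 0.716) / 8 = 0.7599
σ̂ = R̄ / d₂ = 0.7599 / 2.704 = 0.2810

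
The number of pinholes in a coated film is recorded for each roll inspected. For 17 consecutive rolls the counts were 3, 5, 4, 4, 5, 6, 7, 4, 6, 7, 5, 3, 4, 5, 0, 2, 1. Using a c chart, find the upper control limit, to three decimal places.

10.307

c̄ = (3 + 5 + 4 + 4 + 5 + 6 + 7 + 4 + 6 + 7 + 5 + 3 + 4 + 5 + 0 + 2 + 1) / 17 = 71 / 17 = 4.1765
UCL = c̄ + 3√c̄ = 4.1765 + 3 × √4.1765 = 4.1765 + 3 × 2.0436 = 10.3074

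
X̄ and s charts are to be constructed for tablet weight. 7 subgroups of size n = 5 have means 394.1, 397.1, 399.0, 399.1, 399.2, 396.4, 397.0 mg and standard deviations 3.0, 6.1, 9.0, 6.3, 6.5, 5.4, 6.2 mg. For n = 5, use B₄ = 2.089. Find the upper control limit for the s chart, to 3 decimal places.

12.683

s̄ = (3.0 + 6.1 + 9.0 + 6.3 + 6.5 + 5.4 + 6.2) / 7 = 6.0714
UCL_s = B₄·s̄ = 2.089 × 6.0714 = 12.6832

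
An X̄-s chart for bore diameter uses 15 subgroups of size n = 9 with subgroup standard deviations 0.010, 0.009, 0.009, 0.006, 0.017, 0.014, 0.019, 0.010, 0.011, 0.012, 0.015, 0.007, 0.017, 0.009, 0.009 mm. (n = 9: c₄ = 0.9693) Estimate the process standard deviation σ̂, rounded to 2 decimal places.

s̄ = (0.010 + 0.009 + 0.009 + 0.006 + 0.017 + 0.014 + 0.019 + 0.010 + 0.011 + 0.012 + 0.015 + 0.007 + 0.017 + 0.009 + 0.009) / 15 = 0.0116
σ̂ = s̄ / c₄ = 0.0116 / 0.9693 = 0.0120

0.01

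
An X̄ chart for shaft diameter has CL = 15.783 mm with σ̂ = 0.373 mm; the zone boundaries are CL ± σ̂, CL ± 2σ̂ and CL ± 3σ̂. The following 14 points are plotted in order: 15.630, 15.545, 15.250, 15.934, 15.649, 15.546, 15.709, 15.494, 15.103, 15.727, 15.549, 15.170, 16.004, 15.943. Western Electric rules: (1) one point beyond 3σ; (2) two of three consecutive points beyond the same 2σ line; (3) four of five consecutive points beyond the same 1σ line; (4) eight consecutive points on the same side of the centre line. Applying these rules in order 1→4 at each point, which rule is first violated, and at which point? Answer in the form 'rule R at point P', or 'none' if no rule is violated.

rule 4 at point 12

Zone of each point (C = within 1σ̂, B = 1σ̂–2σ̂, A = 2σ̂–3σ̂, * = beyond 3σ̂; sign = side of CL): 1:-C, 2:-C, 3:-B, 4:+C, 5:-C, 6:-C, 7:-C, 8:-C, 9:-B, 10:-C, 11:-C, 12:-B, 13:+C, 14:+C
Rule 4 (eight consecutive points on the same side of the centre line) is satisfied at point 12.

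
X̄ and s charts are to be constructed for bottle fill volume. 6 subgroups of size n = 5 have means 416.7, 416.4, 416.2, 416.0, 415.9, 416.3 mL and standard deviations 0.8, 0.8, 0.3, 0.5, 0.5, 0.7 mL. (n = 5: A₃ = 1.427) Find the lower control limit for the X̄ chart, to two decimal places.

415.39

X̄̄ = (416.7 + 416.4 + 416.2 + 416.0 + 415.9 + 416.3) / 6 = 416.2500
s̄ = (0.8 + 0.8 + 0.3 + 0.5 + 0.5 + 0.7) / 6 = 0.6000
LCL = X̄̄ − A₃·s̄ = 416.2500 − 1.427 × 0.6000 = 415.3938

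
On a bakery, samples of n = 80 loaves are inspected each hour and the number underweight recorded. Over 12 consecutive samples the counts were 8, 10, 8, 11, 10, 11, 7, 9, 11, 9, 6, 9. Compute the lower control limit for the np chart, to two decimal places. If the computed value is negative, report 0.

0.57

p̄ = Σdᵢ / (k·n) = 109 / (12 × 80) = 0.11354
LCL = np̄ − 3·√(np̄(1−p̄)) = 9.0833 − 3 × 2.8376 = 0.5705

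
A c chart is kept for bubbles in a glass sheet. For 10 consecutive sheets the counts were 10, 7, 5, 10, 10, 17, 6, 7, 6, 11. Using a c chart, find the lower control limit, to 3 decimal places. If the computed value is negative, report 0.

c̄ = (10 + 7 + 5 + 10 + 10 + 17 + 6 + 7 + 6 + 11) / 10 = 89 / 10 = 8.9000
LCL = c̄ − 3√c̄ = 8.9000 − 3 × 2.9833 = -0.0499 → 0 (cannot be negative)

0.000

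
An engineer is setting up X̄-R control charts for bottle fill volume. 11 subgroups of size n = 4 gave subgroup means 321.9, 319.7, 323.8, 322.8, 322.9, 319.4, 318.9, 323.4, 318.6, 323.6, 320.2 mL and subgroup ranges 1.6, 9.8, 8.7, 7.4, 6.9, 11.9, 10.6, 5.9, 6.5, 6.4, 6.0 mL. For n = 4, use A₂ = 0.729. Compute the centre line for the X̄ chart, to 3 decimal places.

321.382

X̄̄ = (321.9 + 319.7 + 323.8 + 322.8 + 322.9 + 319.4 + 318.9 + 323.4 + 318.6 + 323.6 + 320.2) / 11 = 3535.2000 / 11 = 321.3818
CL = X̄̄ = 321.3818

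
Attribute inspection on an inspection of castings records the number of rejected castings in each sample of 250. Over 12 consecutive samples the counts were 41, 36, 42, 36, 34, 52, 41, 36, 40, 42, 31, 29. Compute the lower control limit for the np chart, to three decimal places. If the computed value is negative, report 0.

21.242

p̄ = Σdᵢ / (k·n) = 460 / (12 × 250) = 0.15333
LCL = np̄ − 3·√(np̄(1−p̄)) = 38.3333 − 3 × 5.6970 = 21.2424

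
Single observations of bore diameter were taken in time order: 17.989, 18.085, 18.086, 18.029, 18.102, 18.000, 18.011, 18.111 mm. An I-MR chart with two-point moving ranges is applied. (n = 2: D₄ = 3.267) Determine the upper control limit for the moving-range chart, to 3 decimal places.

0.205

Moving ranges: 0.096, 0.001, 0.057, 0.073, 0.102, 0.011, 0.100; M̄R̄ = 0.4400 / 7 = 0.0629
UCL_MR = D₄·M̄R̄ = 3.267 × 0.0629 = 0.2054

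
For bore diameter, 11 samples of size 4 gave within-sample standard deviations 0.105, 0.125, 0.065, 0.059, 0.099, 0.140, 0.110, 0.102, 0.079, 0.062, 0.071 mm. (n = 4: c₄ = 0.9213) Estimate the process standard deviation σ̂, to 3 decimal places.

0.100

s̄ = (0.105 + 0.125 + 0.065 + 0.059 + 0.099 + 0.140 + 0.110 + 0.102 + 0.079 + 0.062 + 0.071) / 11 = 0.0925
σ̂ = s̄ / c₄ = 0.0925 / 0.9213 = 0.1004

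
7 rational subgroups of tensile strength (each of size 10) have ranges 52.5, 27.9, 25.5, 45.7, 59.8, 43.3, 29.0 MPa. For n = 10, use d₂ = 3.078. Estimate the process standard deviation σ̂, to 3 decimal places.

13.167

R̄ = (52.5 + 27.9 + 25.5 + 45.7 + 59.8 + 43.3 + 29.0) / 7 = 40.5286
σ̂ = R̄ / d₂ = 40.5286 / 3.078 = 13.1672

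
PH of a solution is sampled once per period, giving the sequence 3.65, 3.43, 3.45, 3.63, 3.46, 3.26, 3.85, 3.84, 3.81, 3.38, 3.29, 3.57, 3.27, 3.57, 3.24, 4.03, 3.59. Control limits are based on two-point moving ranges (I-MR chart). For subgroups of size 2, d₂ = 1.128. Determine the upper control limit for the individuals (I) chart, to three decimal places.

4.276

X̄ = (3.65 + 3.43 + 3.45 + 3.63 + 3.46 + 3.26 + 3.85 + 3.84 + 3.81 + 3.38 + 3.29 + 3.57 + 3.27 + 3.57 + 3.24 + 4.03 + 3.59) / 17 = 3.5482
Moving ranges: 0.22, 0.02, 0.18, 0.17, 0.20, 0.59, 0.01, 0.03, 0.43, 0.09, 0.28, 0.30, 0.30, 0.33, 0.79, 0.44; M̄R̄ = 4.3800 / 16 = 0.2737
UCL = X̄ + 3·M̄R̄/d₂ = 3.5482 + 3 × 0.2737 / 1.128 = 4.2763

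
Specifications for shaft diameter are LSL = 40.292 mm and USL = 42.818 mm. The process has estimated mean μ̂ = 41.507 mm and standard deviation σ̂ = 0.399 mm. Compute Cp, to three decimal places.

Cp = (USL − LSL) / (6σ̂) = (42.818 − 40.292) / (6 × 0.399) = 2.5260 / 2.3940 = 1.0551

1.055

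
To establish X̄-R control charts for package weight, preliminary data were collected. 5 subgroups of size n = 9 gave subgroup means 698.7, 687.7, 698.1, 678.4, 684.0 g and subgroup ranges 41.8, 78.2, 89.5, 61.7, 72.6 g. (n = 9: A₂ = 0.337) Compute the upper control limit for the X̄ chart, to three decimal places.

X̄̄ = (698.7 + 687.7 + 698.1 + 678.4 + 684.0) / 5 = 3446.9000 / 5 = 689.3800
R̄ = (41.8 + 78.2 + 89.5 + 61.7 + 72.6) / 5 = 343.8000 / 5 = 68.7600
UCL = X̄̄ + A₂·R̄ = 689.3800 + 0.337 × 68.7600 = 712.5521

712.552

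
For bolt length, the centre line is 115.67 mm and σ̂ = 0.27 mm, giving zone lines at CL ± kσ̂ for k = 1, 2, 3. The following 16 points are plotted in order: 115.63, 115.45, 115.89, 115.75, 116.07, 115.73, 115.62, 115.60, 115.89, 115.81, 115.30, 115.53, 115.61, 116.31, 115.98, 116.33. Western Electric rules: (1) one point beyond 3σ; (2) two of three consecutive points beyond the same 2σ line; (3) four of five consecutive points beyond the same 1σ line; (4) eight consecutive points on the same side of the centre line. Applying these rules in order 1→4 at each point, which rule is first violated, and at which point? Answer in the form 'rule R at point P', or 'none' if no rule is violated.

Zone of each point (C = within 1σ̂, B = 1σ̂–2σ̂, A = 2σ̂–3σ̂, * = beyond 3σ̂; sign = side of CL): 1:-C, 2:-C, 3:+C, 4:+C, 5:+B, 6:+C, 7:-C, 8:-C, 9:+C, 10:+C, 11:-B, 12:-C, 13:-C, 14:+A, 15:+B, 16:+A
Rule 2 (two of three consecutive points beyond the same 2σ limit) is satisfied at point 16.

rule 2 at point 16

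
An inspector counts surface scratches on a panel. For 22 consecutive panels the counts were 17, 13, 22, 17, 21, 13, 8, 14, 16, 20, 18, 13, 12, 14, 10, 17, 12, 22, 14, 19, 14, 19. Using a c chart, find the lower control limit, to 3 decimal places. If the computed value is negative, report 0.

3.802

c̄ = (17 + 13 + 22 + 17 + 21 + 13 + 8 + 14 + 16 + 20 + 18 + 13 + 12 + 14 + 10 + 17 + 12 + 22 + 14 + 19 + 14 + 19) / 22 = 345 / 22 = 15.6818
LCL = c̄ − 3√c̄ = 15.6818 − 3 × 3.9600 = 3.8017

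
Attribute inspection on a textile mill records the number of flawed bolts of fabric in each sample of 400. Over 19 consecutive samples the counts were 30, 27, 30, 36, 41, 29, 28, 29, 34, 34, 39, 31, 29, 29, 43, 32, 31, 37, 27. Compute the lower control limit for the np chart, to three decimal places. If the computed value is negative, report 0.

16.046

p̄ = Σdᵢ / (k·n) = 616 / (19 × 400) = 0.08105
LCL = np̄ − 3·√(np̄(1−p̄)) = 32.4211 − 3 × 5.4583 = 16.0461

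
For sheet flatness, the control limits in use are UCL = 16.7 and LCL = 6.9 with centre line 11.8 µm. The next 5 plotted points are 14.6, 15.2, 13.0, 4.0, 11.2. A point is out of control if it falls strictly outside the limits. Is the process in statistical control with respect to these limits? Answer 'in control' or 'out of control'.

Compare each point to [6.9, 16.7]: sample 4 = 4.0 < LCL.

out of control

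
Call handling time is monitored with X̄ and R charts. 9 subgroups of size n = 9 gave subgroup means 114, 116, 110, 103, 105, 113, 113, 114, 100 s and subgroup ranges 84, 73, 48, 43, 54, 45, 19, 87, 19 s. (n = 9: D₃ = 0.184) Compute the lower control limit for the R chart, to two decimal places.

9.65

R̄ = (84 + 73 + 48 + 43 + 54 + 45 + 19 + 87 + 19) / 9 = 472.0000 / 9 = 52.4444
LCL_R = D₃·R̄ = 0.184 × 52.4444 = 9.6498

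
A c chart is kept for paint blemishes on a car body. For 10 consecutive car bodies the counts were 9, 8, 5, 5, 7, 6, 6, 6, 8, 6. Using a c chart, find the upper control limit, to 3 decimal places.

14.307

c̄ = (9 + 8 + 5 + 5 + 7 + 6 + 6 + 6 + 8 + 6) / 10 = 66 / 10 = 6.6000
UCL = c̄ + 3√c̄ = 6.6000 + 3 × √6.6000 = 6.6000 + 3 × 2.5690 = 14.3071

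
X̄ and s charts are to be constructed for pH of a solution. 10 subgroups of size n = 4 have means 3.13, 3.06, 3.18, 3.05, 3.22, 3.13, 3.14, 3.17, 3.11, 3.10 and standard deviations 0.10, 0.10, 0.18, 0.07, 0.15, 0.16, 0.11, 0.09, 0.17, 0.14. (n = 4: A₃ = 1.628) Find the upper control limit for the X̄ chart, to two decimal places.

X̄̄ = (3.13 + 3.06 + 3.18 + 3.05 + 3.22 + 3.13 + 3.14 + 3.17 + 3.11 + 3.10) / 10 = 3.1290
s̄ = (0.10 + 0.10 + 0.18 + 0.07 + 0.15 + 0.16 + 0.11 + 0.09 + 0.17 + 0.14) / 10 = 0.1270
UCL = X̄̄ + A₃·s̄ = 3.1290 + 1.628 × 0.1270 = 3.3358

3.34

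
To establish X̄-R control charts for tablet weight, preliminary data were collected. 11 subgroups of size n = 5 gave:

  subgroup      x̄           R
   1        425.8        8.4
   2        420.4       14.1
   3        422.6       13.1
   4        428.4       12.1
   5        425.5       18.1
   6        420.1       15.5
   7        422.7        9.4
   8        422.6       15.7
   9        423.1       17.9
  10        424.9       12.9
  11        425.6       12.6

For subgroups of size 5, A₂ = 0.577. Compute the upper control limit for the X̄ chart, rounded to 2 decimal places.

X̄̄ = (425.8 + 420.4 + 422.6 + 428.4 + 425.5 + 420.1 + 422.7 + 422.6 + 423.1 + 424.9 + 425.6) / 11 = 4661.7000 / 11 = 423.7909
R̄ = (8.4 + 14.1 + 13.1 + 12.1 + 18.1 + 15.5 + 9.4 + 15.7 + 17.9 + 12.9 + 12.6) / 11 = 149.8000 / 11 = 13.6182
UCL = X̄̄ + A₂·R̄ = 423.7909 + 0.577 × 13.6182 = 431.6486

431.65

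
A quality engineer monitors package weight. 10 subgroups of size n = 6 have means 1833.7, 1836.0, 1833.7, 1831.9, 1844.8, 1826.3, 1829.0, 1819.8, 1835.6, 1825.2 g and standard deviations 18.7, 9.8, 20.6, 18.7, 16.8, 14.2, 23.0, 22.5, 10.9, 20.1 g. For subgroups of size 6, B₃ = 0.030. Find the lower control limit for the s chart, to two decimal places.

0.53

s̄ = (18.7 + 9.8 + 20.6 + 18.7 + 16.8 + 14.2 + 23.0 + 22.5 + 10.9 + 20.1) / 10 = 17.5300
LCL_s = B₃·s̄ = 0.030 × 17.5300 = 0.5259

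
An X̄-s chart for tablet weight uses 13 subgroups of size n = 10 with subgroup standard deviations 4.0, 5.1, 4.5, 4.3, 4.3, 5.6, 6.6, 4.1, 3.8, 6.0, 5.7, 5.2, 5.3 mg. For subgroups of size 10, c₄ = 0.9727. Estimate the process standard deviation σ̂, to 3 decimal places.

s̄ = (4.0 + 5.1 + 4.5 + 4.3 + 4.3 + 5.6 + 6.6 + 4.1 + 3.8 + 6.0 + 5.7 + 5.2 + 5.3) / 13 = 4.9615
σ̂ = s̄ / c₄ = 4.9615 / 0.9727 = 5.1008

5.101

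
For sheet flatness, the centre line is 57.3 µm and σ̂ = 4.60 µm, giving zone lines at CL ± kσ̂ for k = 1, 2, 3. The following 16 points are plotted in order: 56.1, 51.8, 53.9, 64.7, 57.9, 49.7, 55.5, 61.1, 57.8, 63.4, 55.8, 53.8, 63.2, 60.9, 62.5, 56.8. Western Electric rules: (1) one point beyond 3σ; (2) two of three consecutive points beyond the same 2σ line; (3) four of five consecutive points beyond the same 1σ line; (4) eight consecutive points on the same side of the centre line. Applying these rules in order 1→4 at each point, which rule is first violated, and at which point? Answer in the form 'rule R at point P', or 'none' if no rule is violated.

Zone of each point (C = within 1σ̂, B = 1σ̂–2σ̂, A = 2σ̂–3σ̂, * = beyond 3σ̂; sign = side of CL): 1:-C, 2:-B, 3:-C, 4:+B, 5:+C, 6:-B, 7:-C, 8:+C, 9:+C, 10:+B, 11:-C, 12:-C, 13:+B, 14:+C, 15:+B, 16:-C
No rule fires across all 16 points.

none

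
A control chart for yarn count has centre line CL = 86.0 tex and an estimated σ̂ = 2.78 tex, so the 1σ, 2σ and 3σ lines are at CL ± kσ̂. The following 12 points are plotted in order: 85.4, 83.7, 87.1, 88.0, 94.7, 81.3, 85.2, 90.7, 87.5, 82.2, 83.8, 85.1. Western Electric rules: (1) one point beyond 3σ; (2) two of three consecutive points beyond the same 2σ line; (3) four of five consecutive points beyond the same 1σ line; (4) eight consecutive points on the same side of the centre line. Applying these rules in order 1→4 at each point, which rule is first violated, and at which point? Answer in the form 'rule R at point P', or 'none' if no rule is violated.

Zone of each point (C = within 1σ̂, B = 1σ̂–2σ̂, A = 2σ̂–3σ̂, * = beyond 3σ̂; sign = side of CL): 1:-C, 2:-C, 3:+C, 4:+C, 5:+*, 6:-B, 7:-C, 8:+B, 9:+C, 10:-B, 11:-C, 12:-C
Rule 1 (one point beyond the 3σ limits) is satisfied at point 5.

rule 1 at point 5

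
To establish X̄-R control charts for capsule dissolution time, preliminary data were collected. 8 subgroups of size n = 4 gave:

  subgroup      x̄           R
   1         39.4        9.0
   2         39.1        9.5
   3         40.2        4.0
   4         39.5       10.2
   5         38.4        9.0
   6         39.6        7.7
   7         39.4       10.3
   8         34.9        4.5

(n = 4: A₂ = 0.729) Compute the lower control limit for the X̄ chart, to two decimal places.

32.96

X̄̄ = (39.4 + 39.1 + 40.2 + 39.5 + 38.4 + 39.6 + 39.4 + 34.9) / 8 = 310.5000 / 8 = 38.8125
R̄ = (9.0 + 9.5 + 4.0 + 10.2 + 9.0 + 7.7 + 10.3 + 4.5) / 8 = 64.2000 / 8 = 8.0250
LCL = X̄̄ − A₂·R̄ = 38.8125 − 0.729 × 8.0250 = 32.9623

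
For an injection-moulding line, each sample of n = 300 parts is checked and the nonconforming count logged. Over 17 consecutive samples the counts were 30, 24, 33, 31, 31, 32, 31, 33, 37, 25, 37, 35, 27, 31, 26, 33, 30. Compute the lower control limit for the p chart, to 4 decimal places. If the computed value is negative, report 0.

0.0505

p̄ = Σdᵢ / (k·n) = 526 / (17 × 300) = 0.10314
LCL = p̄ − 3·√(p̄(1−p̄)/n) = 0.10314 − 3 × 0.01756 = 0.05046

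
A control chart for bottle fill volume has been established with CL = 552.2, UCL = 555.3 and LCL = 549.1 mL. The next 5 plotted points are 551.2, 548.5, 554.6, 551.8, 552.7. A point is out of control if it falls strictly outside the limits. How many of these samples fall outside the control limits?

1

Compare each point to [549.1, 555.3]: sample 2 = 548.5 < LCL.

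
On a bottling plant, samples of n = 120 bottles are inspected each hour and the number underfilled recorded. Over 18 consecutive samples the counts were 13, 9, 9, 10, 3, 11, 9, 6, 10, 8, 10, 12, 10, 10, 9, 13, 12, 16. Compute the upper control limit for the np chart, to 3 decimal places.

p̄ = Σdᵢ / (k·n) = 180 / (18 × 120) = 0.08333
UCL = np̄ + 3·√(np̄(1−p̄)) = 10.0000 + 3 × √(10.0000×0.91667) = 10.0000 + 3 × 3.0277 = 19.0830

19.083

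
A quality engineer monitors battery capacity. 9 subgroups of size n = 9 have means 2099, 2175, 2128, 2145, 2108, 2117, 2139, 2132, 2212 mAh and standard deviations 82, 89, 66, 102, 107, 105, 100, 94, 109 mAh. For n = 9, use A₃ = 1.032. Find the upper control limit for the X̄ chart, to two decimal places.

2237.37

X̄̄ = (2099 + 2175 + 2128 + 2145 + 2108 + 2117 + 2139 + 2132 + 2212) / 9 = 2139.4444
s̄ = (82 + 89 + 66 + 102 + 107 + 105 + 100 + 94 + 109) / 9 = 94.8889
UCL = X̄̄ + A₃·s̄ = 2139.4444 + 1.032 × 94.8889 = 2237.3698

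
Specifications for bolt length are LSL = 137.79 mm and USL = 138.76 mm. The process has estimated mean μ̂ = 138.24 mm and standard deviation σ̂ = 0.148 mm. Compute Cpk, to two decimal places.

Cpu = (USL − μ̂) / (3σ̂) = (138.76 − 138.24) / (3 × 0.148) = 1.1712; Cpl = (μ̂ − LSL) / (3σ̂) = (138.24 − 137.79) / (3 × 0.148) = 1.0135; Cpk = min(Cpu, Cpl) = 1.0135

1.01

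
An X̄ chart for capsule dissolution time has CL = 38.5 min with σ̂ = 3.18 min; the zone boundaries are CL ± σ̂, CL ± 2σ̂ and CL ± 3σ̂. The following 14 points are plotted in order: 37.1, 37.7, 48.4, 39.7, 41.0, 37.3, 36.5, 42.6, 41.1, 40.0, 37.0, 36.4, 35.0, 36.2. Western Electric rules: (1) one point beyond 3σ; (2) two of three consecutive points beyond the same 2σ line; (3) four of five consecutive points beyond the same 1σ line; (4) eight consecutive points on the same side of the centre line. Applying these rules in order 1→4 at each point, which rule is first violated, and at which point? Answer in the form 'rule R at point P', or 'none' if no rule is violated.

Zone of each point (C = within 1σ̂, B = 1σ̂–2σ̂, A = 2σ̂–3σ̂, * = beyond 3σ̂; sign = side of CL): 1:-C, 2:-C, 3:+*, 4:+C, 5:+C, 6:-C, 7:-C, 8:+B, 9:+C, 10:+C, 11:-C, 12:-C, 13:-B, 14:-C
Rule 1 (one point beyond the 3σ limits) is satisfied at point 3.

rule 1 at point 3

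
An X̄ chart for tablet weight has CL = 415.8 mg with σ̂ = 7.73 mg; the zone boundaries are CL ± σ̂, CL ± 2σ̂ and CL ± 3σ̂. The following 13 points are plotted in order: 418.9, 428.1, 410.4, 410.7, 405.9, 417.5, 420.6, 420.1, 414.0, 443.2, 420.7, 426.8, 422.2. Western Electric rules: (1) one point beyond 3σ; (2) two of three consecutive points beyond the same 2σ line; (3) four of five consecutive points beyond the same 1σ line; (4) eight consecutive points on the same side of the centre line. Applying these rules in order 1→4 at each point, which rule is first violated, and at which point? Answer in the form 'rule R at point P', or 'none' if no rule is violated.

rule 1 at point 10

Zone of each point (C = within 1σ̂, B = 1σ̂–2σ̂, A = 2σ̂–3σ̂, * = beyond 3σ̂; sign = side of CL): 1:+C, 2:+B, 3:-C, 4:-C, 5:-B, 6:+C, 7:+C, 8:+C, 9:-C, 10:+*, 11:+C, 12:+B, 13:+C
Rule 1 (one point beyond the 3σ limits) is satisfied at point 10.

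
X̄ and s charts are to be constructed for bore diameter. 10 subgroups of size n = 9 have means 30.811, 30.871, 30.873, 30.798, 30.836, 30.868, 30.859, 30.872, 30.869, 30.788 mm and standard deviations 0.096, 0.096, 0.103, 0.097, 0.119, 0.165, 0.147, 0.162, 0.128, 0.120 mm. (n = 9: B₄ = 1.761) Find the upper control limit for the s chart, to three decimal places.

0.217

s̄ = (0.096 + 0.096 + 0.103 + 0.097 + 0.119 + 0.165 + 0.147 + 0.162 + 0.128 + 0.120) / 10 = 0.1233
UCL_s = B₄·s̄ = 1.761 × 0.1233 = 0.2171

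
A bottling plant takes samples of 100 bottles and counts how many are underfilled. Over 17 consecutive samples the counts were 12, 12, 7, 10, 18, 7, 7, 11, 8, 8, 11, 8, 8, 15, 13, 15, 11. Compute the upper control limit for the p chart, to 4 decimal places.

0.1990

p̄ = Σdᵢ / (k·n) = 181 / (17 × 100) = 0.10647
UCL = p̄ + 3·√(p̄(1−p̄)/n) = 0.10647 + 3 × √(0.10647×0.89353/100) = 0.10647 + 3 × 0.03084 = 0.19900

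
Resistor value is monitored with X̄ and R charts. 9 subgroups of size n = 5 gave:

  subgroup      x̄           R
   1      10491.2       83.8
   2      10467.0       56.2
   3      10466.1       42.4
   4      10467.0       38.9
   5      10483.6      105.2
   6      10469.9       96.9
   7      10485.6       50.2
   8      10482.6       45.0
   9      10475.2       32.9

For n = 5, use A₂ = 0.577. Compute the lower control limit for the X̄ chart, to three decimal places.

10441.109

X̄̄ = (10491.2 + 10467.0 + 10466.1 + 10467.0 + 10483.6 + 10469.9 + 10485.6 + 10482.6 + 10475.2) / 9 = 94288.2000 / 9 = 10476.4667
R̄ = (83.8 + 56.2 + 42.4 + 38.9 + 105.2 + 96.9 + 50.2 + 45.0 + 32.9) / 9 = 551.5000 / 9 = 61.2778
LCL = X̄̄ − A₂·R̄ = 10476.4667 − 0.577 × 61.2778 = 10441.1094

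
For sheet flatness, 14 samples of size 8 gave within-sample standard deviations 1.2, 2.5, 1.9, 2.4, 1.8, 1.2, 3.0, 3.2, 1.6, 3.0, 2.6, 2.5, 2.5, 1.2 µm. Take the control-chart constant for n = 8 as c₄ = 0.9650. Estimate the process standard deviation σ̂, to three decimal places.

s̄ = (1.2 + 2.5 + 1.9 + 2.4 + 1.8 + 1.2 + 3.0 + 3.2 + 1.6 + 3.0 + 2.6 + 2.5 + 2.5 + 1.2) / 14 = 2.1857
σ̂ = s̄ / c₄ = 2.1857 / 0.9650 = 2.2650

2.265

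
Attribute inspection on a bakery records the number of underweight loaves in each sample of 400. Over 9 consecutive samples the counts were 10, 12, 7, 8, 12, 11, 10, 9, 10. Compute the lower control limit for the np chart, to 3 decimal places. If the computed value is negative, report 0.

0.572

p̄ = Σdᵢ / (k·n) = 89 / (9 × 400) = 0.02472
LCL = np̄ − 3·√(np̄(1−p̄)) = 9.8889 − 3 × 3.1055 = 0.5723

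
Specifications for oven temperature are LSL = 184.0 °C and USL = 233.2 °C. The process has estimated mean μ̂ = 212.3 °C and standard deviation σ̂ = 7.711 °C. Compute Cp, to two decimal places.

1.06

Cp = (USL − LSL) / (6σ̂) = (233.2 − 184.0) / (6 × 7.711) = 49.2000 / 46.2660 = 1.0634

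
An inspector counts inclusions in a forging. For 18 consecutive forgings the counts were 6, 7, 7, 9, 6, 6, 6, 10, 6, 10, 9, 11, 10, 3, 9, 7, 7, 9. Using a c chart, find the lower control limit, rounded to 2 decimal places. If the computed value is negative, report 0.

0.00

c̄ = (6 + 7 + 7 + 9 + 6 + 6 + 6 + 10 + 6 + 10 + 9 + 11 + 10 + 3 + 9 + 7 + 7 + 9) / 18 = 138 / 18 = 7.6667
LCL = c̄ − 3√c̄ = 7.6667 − 3 × 2.7689 = -0.6400 → 0 (cannot be negative)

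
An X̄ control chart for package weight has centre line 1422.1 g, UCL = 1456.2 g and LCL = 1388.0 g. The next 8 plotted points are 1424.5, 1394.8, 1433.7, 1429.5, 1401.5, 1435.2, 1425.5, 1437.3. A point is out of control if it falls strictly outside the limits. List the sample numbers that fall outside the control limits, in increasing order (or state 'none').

none

All 8 points lie within [1388.0, 1456.2].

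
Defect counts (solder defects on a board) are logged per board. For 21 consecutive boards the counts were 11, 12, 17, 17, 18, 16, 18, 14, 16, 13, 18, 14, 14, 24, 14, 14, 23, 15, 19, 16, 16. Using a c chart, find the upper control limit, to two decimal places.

28.20

c̄ = (11 + 12 + 17 + 17 + 18 + 16 + 18 + 14 + 16 + 13 + 18 + 14 + 14 + 24 + 14 + 14 + 23 + 15 + 19 + 16 + 16) / 21 = 339 / 21 = 16.1429
UCL = c̄ + 3√c̄ = 16.1429 + 3 × √16.1429 = 16.1429 + 3 × 4.0178 = 28.1963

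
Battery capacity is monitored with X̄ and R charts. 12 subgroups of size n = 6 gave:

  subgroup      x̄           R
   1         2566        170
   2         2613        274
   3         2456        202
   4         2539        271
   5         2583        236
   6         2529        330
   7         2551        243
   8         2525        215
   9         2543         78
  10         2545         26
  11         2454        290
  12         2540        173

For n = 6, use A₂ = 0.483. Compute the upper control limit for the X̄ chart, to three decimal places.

X̄̄ = (2566 + 2613 + 2456 + 2539 + 2583 + 2529 + 2551 + 2525 + 2543 + 2545 + 2454 + 2540) / 12 = 30444.0000 / 12 = 2537.0000
R̄ = (170 + 274 + 202 + 271 + 236 + 330 + 243 + 215 + 78 + 26 + 290 + 173) / 12 = 2508.0000 / 12 = 209.0000
UCL = X̄̄ + A₂·R̄ = 2537.0000 + 0.483 × 209.0000 = 2637.9470

2637.947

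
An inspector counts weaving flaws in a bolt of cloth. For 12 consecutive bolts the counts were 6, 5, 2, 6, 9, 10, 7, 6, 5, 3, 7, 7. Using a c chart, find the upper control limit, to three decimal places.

c̄ = (6 + 5 + 2 + 6 + 9 + 10 + 7 + 6 + 5 + 3 + 7 + 7) / 12 = 73 / 12 = 6.0833
UCL = c̄ + 3√c̄ = 6.0833 + 3 × √6.0833 = 6.0833 + 3 × 2.4664 = 13.4827

13.483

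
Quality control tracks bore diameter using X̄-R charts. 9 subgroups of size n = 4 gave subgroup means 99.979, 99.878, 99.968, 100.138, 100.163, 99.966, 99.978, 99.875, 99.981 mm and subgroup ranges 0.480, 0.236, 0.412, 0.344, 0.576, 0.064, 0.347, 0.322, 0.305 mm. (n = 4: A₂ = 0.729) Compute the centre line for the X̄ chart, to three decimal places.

X̄̄ = (99.979 + 99.878 + 99.968 + 100.138 + 100.163 + 99.966 + 99.978 + 99.875 + 99.981) / 9 = 899.9260 / 9 = 99.9918
CL = X̄̄ = 99.9918

99.992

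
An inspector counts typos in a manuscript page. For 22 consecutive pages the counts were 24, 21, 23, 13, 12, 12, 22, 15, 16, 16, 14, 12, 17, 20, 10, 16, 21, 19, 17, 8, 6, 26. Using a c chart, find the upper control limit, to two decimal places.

c̄ = (24 + 21 + 23 + 13 + 12 + 12 + 22 + 15 + 16 + 16 + 14 + 12 + 17 + 20 + 10 + 16 + 21 + 19 + 17 + 8 + 6 + 26) / 22 = 360 / 22 = 16.3636
UCL = c̄ + 3√c̄ = 16.3636 + 3 × √16.3636 = 16.3636 + 3 × 4.0452 = 28.4992

28.50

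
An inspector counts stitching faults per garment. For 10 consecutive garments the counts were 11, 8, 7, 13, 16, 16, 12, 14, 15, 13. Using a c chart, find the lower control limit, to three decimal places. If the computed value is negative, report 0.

1.893

c̄ = (11 + 8 + 7 + 13 + 16 + 16 + 12 + 14 + 15 + 13) / 10 = 125 / 10 = 12.5000
LCL = c̄ − 3√c̄ = 12.5000 − 3 × 3.5355 = 1.8934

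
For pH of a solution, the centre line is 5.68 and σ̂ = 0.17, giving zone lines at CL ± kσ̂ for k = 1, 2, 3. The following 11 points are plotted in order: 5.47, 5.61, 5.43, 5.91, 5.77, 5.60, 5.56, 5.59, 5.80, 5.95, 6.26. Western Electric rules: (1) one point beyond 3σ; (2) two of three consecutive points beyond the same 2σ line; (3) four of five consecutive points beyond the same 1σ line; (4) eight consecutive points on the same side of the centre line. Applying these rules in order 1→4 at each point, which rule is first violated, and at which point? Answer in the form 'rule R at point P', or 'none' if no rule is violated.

rule 1 at point 11

Zone of each point (C = within 1σ̂, B = 1σ̂–2σ̂, A = 2σ̂–3σ̂, * = beyond 3σ̂; sign = side of CL): 1:-B, 2:-C, 3:-B, 4:+B, 5:+C, 6:-C, 7:-C, 8:-C, 9:+C, 10:+B, 11:+*
Rule 1 (one point beyond the 3σ limits) is satisfied at point 11.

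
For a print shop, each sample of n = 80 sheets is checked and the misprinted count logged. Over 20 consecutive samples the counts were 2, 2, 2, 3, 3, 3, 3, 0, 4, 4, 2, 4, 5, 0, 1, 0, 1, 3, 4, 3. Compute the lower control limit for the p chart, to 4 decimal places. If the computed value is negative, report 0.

p̄ = Σdᵢ / (k·n) = 49 / (20 × 80) = 0.03062
LCL = p̄ − 3·√(p̄(1−p̄)/n) = 0.03062 − 3 × 0.01926 = -0.02717 → 0 (negative, so LCL = 0)

0.0000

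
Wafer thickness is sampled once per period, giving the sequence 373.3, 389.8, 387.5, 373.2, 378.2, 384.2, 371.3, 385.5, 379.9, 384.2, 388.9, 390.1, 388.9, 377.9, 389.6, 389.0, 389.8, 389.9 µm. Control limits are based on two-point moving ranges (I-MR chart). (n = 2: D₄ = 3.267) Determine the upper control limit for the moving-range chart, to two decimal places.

Moving ranges: 16.5, 2.3, 14.3, 5.0, 6.0, 12.9, 14.2, 5.6, 4.3, 4.7, 1.2, 1.2, 11.0, 11.7, 0.6, 0.8, 0.1; M̄R̄ = 112.4000 / 17 = 6.6118
UCL_MR = D₄·M̄R̄ = 3.267 × 6.6118 = 21.6006

21.60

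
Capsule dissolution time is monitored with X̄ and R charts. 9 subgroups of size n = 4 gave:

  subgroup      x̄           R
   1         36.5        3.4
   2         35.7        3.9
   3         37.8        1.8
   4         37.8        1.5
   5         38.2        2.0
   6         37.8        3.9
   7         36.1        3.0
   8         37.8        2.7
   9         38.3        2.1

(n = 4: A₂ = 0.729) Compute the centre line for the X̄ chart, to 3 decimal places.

37.333

X̄̄ = (36.5 + 35.7 + 37.8 + 37.8 + 38.2 + 37.8 + 36.1 + 37.8 + 38.3) / 9 = 336.0000 / 9 = 37.3333
CL = X̄̄ = 37.3333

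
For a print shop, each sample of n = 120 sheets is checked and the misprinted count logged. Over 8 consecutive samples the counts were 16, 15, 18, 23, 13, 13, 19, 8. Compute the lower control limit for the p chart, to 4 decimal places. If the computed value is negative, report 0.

p̄ = Σdᵢ / (k·n) = 125 / (8 × 120) = 0.13021
LCL = p̄ − 3·√(p̄(1−p̄)/n) = 0.13021 − 3 × 0.03072 = 0.03805

0.0380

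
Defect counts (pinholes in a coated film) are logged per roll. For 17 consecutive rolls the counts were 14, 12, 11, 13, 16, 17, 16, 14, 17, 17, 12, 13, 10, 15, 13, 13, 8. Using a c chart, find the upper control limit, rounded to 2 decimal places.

c̄ = (14 + 12 + 11 + 13 + 16 + 17 + 16 + 14 + 17 + 17 + 12 + 13 + 10 + 15 + 13 + 13 + 8) / 17 = 231 / 17 = 13.5882
UCL = c̄ + 3√c̄ = 13.5882 + 3 × √13.5882 = 13.5882 + 3 × 3.6862 = 24.6469

24.65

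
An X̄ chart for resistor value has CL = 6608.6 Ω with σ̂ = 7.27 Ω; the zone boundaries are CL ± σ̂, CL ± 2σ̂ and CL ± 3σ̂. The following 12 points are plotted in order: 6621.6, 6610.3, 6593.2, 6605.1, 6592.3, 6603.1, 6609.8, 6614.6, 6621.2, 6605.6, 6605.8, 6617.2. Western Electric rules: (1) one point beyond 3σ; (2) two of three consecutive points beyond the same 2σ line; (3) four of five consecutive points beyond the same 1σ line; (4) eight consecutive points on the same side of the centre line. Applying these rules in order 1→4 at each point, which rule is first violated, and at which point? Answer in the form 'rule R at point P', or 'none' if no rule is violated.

Zone of each point (C = within 1σ̂, B = 1σ̂–2σ̂, A = 2σ̂–3σ̂, * = beyond 3σ̂; sign = side of CL): 1:+B, 2:+C, 3:-A, 4:-C, 5:-A, 6:-C, 7:+C, 8:+C, 9:+B, 10:-C, 11:-C, 12:+B
Rule 2 (two of three consecutive points beyond the same 2σ limit) is satisfied at point 5.

rule 2 at point 5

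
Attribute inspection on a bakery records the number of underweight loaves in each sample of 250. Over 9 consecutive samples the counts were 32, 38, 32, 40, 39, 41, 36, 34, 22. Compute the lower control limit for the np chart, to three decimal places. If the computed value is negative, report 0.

p̄ = Σdᵢ / (k·n) = 314 / (9 × 250) = 0.13956
LCL = np̄ − 3·√(np̄(1−p̄)) = 34.8889 − 3 × 5.4790 = 18.4517

18.452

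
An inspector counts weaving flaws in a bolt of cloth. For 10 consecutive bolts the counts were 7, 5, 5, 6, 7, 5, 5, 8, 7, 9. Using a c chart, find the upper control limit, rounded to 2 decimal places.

c̄ = (7 + 5 + 5 + 6 + 7 + 5 + 5 + 8 + 7 + 9) / 10 = 64 / 10 = 6.4000
UCL = c̄ + 3√c̄ = 6.4000 + 3 × √6.4000 = 6.4000 + 3 × 2.5298 = 13.9895

13.99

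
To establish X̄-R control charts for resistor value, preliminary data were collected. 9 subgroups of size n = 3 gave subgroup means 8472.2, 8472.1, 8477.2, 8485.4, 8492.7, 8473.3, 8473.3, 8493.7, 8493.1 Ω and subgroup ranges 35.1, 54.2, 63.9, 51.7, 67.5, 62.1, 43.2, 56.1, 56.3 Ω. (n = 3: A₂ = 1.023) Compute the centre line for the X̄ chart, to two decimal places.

8481.44

X̄̄ = (8472.2 + 8472.1 + 8477.2 + 8485.4 + 8492.7 + 8473.3 + 8473.3 + 8493.7 + 8493.1) / 9 = 76333.0000 / 9 = 8481.4444
CL = X̄̄ = 8481.4444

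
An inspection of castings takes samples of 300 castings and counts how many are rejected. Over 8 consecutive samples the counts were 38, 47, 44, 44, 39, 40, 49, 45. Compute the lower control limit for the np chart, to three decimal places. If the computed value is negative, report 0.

24.998

p̄ = Σdᵢ / (k·n) = 346 / (8 × 300) = 0.14417
LCL = np̄ − 3·√(np̄(1−p̄)) = 43.2500 − 3 × 6.0840 = 24.9981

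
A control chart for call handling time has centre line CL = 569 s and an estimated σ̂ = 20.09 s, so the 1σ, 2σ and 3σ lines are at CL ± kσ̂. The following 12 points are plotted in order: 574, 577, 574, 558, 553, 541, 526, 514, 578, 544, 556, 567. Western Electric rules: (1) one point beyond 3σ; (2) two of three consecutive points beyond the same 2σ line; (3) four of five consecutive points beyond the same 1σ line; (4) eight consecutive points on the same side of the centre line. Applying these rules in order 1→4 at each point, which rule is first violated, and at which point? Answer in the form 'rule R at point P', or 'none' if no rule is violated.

rule 2 at point 8

Zone of each point (C = within 1σ̂, B = 1σ̂–2σ̂, A = 2σ̂–3σ̂, * = beyond 3σ̂; sign = side of CL): 1:+C, 2:+C, 3:+C, 4:-C, 5:-C, 6:-B, 7:-A, 8:-A, 9:+C, 10:-B, 11:-C, 12:-C
Rule 2 (two of three consecutive points beyond the same 2σ limit) is satisfied at point 8.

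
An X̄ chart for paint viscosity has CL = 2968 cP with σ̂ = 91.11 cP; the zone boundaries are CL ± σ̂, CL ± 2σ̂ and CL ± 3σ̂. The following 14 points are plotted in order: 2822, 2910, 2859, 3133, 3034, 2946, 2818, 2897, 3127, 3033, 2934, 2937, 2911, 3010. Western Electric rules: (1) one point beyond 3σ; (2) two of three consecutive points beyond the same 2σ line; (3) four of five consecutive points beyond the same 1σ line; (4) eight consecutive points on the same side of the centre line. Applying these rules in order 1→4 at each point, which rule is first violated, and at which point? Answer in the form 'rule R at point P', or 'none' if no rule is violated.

none

Zone of each point (C = within 1σ̂, B = 1σ̂–2σ̂, A = 2σ̂–3σ̂, * = beyond 3σ̂; sign = side of CL): 1:-B, 2:-C, 3:-B, 4:+B, 5:+C, 6:-C, 7:-B, 8:-C, 9:+B, 10:+C, 11:-C, 12:-C, 13:-C, 14:+C
No rule fires across all 14 points.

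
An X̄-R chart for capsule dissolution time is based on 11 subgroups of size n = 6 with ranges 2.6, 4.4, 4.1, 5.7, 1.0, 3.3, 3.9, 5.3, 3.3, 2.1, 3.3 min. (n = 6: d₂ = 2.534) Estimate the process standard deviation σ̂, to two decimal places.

1.40

R̄ = (2.6 + 4.4 + 4.1 + 5.7 + 1.0 + 3.3 + 3.9 + 5.3 + 3.3 + 2.1 + 3.3) / 11 = 3.5455
σ̂ = R̄ / d₂ = 3.5455 / 2.534 = 1.3992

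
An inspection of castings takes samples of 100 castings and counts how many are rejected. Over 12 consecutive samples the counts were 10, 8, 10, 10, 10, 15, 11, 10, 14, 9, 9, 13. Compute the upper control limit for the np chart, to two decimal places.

p̄ = Σdᵢ / (k·n) = 129 / (12 × 100) = 0.10750
UCL = np̄ + 3·√(np̄(1−p̄)) = 10.7500 + 3 × √(10.7500×0.89250) = 10.7500 + 3 × 3.0975 = 20.0424

20.04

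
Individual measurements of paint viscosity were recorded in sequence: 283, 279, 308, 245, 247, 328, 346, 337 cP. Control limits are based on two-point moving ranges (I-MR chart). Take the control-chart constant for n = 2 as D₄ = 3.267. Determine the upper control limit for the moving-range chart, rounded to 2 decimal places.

Moving ranges: 4, 29, 63, 2, 81, 18, 9; M̄R̄ = 206.0000 / 7 = 29.4286
UCL_MR = D₄·M̄R̄ = 3.267 × 29.4286 = 96.1431

96.14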